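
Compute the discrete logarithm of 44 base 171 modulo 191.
141

Baby-step giant-step with step n = ⌈√191⌉ = 14.
Baby steps 171^j mod 191 (j:value) for j=0..13: 0:1, 1:171, 2:18, 3:22, 4:133, 5:14, 6:102, 7:61, 8:117, 9:143, 10:5, 11:91, 12:90, 13:110.
Giant-step multiplier: 171^(-14) ≡ 171^(190-14) = 171^176 ≡ 27 (mod 191).
Giant steps γ_i = 44·27^i mod 191: γ_0=44, γ_1=42, γ_2=179, γ_3=58, γ_4=38, γ_5=71, γ_6=7, γ_7=189, γ_8=137, γ_9=70, γ_10=171 (in table at j=1).
x = i·n + j = 10·14 + 1 = 141.
Check: 171^141 ≡ 44 (mod 191).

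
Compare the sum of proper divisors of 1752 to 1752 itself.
abundant

Proper divisors of 1752: sum = 1 + 2 + 3 + 4 + 6 + 8 + 12 + 24 + 73 + 146 + 219 + 292 + 438 + 584 + 876 = 2688
Since 2688 > 1752, 1752 is abundant.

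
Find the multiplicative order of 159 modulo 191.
38

191 is prime, so ord(159) divides φ(191) = 190.
Divisors of 190: 1, 2, 5, 10, 19, 38, 95, 190.
Repeated squaring: 159^1 ≡ 159, 159^2 ≡ 69, 159^4 ≡ 177, 159^8 ≡ 5, 159^16 ≡ 25, 159^32 ≡ 52, 159^64 ≡ 30, 159^128 ≡ 136 (mod 191).
Test 159^d mod 191 for each divisor d in increasing order:
159^1 ≡ 159
159^2 ≡ 69
159^5 = 159^4·159^1 ≡ 66
159^10 = 159^8·159^2 ≡ 154
159^19 = 159^16·159^2·159^1 ≡ 190
159^38 = 159^32·159^4·159^2 ≡ 1  ← first divisor giving 1
The order is 38.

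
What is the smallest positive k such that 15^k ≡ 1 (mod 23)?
22

23 is prime, so ord(15) divides φ(23) = 22.
Divisors of 22: 1, 2, 11, 22.
Repeated squaring: 15^1 ≡ 15, 15^2 ≡ 18, 15^4 ≡ 2, 15^8 ≡ 4, 15^16 ≡ 16 (mod 23).
Test 15^d mod 23 for each divisor d in increasing order:
15^1 ≡ 15
15^2 ≡ 18
15^11 = 15^8·15^2·15^1 ≡ 22
15^22 = 15^16·15^4·15^2 ≡ 1  ← first divisor giving 1
The order is 22.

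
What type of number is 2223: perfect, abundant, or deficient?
deficient

Proper divisors of 2223: sum = 1 + 3 + 9 + 13 + 19 + 39 + 57 + 117 + 171 + 247 + 741 = 1417
Since 1417 < 2223, 2223 is deficient.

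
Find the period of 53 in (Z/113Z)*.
28

113 is prime, so ord(53) divides φ(113) = 112.
Divisors of 112: 1, 2, 4, 7, 8, 14, 16, 28, 56, 112.
Repeated squaring: 53^1 ≡ 53, 53^2 ≡ 97, 53^4 ≡ 30, 53^8 ≡ 109, 53^16 ≡ 16, 53^32 ≡ 30, 53^64 ≡ 109 (mod 113).
Test 53^d mod 113 for each divisor d in increasing order:
53^1 ≡ 53
53^2 ≡ 97
53^4 ≡ 30
53^7 = 53^4·53^2·53^1 ≡ 98
53^8 ≡ 109
53^14 = 53^8·53^4·53^2 ≡ 112
53^16 ≡ 16
53^28 = 53^16·53^8·53^4 ≡ 1  ← first divisor giving 1
The order is 28.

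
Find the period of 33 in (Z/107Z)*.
53

107 is prime, so ord(33) divides φ(107) = 106.
Divisors of 106: 1, 2, 53, 106.
Repeated squaring: 33^1 ≡ 33, 33^2 ≡ 19, 33^4 ≡ 40, 33^8 ≡ 102, 33^16 ≡ 25, 33^32 ≡ 90, 33^64 ≡ 75 (mod 107).
Test 33^d mod 107 for each divisor d in increasing order:
33^1 ≡ 33
33^2 ≡ 19
33^53 = 33^32·33^16·33^4·33^1 ≡ 1  ← first divisor giving 1
The order is 53.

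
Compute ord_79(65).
13

79 is prime, so ord(65) divides φ(79) = 78.
Divisors of 78: 1, 2, 3, 6, 13, 26, 39, 78.
Repeated squaring: 65^1 ≡ 65, 65^2 ≡ 38, 65^4 ≡ 22, 65^8 ≡ 10, 65^16 ≡ 21, 65^32 ≡ 46, 65^64 ≡ 62 (mod 79).
Test 65^d mod 79 for each divisor d in increasing order:
65^1 ≡ 65
65^2 ≡ 38
65^3 = 65^2·65^1 ≡ 21
65^6 = 65^4·65^2 ≡ 46
65^13 = 65^8·65^4·65^1 ≡ 1  ← first divisor giving 1
The order is 13.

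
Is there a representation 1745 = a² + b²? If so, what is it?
8² + 41² (a=8, b=41)

Factorization: 1745 = 5 × 349
By Fermat: n is sum of two squares iff every prime p ≡ 3 (mod 4) appears to even power.
All primes ≡ 3 (mod 4) appear to even power.
Search a = 0, 1, 2, … for 1745 - a² a perfect square: first hit at a = 8: 1745 - 64 = 1681 = 41².
1745 = 8² + 41² = 64 + 1681 ✓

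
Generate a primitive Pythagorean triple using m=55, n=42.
(1261, 4620, 4789)

Euclid's formula: a = m² - n², b = 2mn, c = m² + n²
m = 55, n = 42
a = 55² - 42² = 3025 - 1764 = 1261
b = 2 × 55 × 42 = 4620
c = 55² + 42² = 3025 + 1764 = 4789
Verification: 1261² + 4620² = 1590121 + 21344400 = 22934521 = 4789² ✓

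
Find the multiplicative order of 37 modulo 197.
49

197 is prime, so ord(37) divides φ(197) = 196.
Divisors of 196: 1, 2, 4, 7, 14, 28, 49, 98, 196.
Repeated squaring: 37^1 ≡ 37, 37^2 ≡ 187, 37^4 ≡ 100, 37^8 ≡ 150, 37^16 ≡ 42, 37^32 ≡ 188, 37^64 ≡ 81, 37^128 ≡ 60 (mod 197).
Test 37^d mod 197 for each divisor d in increasing order:
37^1 ≡ 37
37^2 ≡ 187
37^4 ≡ 100
37^7 = 37^4·37^2·37^1 ≡ 36
37^14 = 37^8·37^4·37^2 ≡ 114
37^28 = 37^16·37^8·37^4 ≡ 191
37^49 = 37^32·37^16·37^1 ≡ 1  ← first divisor giving 1
The order is 49.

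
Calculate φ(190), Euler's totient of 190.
72

190 = 2 × 5 × 19
φ(n) = n × ∏(1 - 1/p) for each prime p dividing n
φ(190) = 190 × (1 - 1/2) × (1 - 1/5) × (1 - 1/19) = 72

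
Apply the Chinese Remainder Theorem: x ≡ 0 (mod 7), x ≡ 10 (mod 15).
70

Using Chinese Remainder Theorem:
M = 7 × 15 = 105
M1 = 15, M2 = 7
y1 = 15^(-1) mod 7 = 1
y2 = 7^(-1) mod 15 = 13
x = (0×15×1 + 10×7×13) mod 105 = 70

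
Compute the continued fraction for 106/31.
[3; 2, 2, 1, 1, 2]

Euclidean algorithm steps:
106 = 3 × 31 + 13
31 = 2 × 13 + 5
13 = 2 × 5 + 3
5 = 1 × 3 + 2
3 = 1 × 2 + 1
2 = 2 × 1 + 0
Continued fraction: [3; 2, 2, 1, 1, 2]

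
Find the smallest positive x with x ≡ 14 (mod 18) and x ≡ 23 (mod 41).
392

Using Chinese Remainder Theorem:
M = 18 × 41 = 738
M1 = 41, M2 = 18
y1 = 41^(-1) mod 18 = 11
y2 = 18^(-1) mod 41 = 16
x = (14×41×11 + 23×18×16) mod 738 = 392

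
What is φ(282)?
92

282 = 2 × 3 × 47
φ(n) = n × ∏(1 - 1/p) for each prime p dividing n
φ(282) = 282 × (1 - 1/2) × (1 - 1/3) × (1 - 1/47) = 92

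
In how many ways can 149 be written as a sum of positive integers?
37027355200

p(n) counts ways to write n as a sum of positive integers (order ignored).
Euler's pentagonal recurrence: p(k) = p(k-1) + p(k-2) - p(k-5) - p(k-7) + p(k-12) + p(k-15) - ... (offsets j(3j∓1)/2, signs ++--, p(0)=1, p(<0)=0).
DP table for k = 0..148: p(0)=1, p(1)=1, p(2)=2, p(3)=3, p(4)=5, p(5)=7, p(6)=11, p(7)=15, p(8)=22, p(9)=30, p(10)=42, p(11)=56, p(12)=77, p(13)=101, p(14)=135, p(15)=176, p(16)=231, p(17)=297, p(18)=385, p(19)=490, p(20)=627, p(21)=792, p(22)=1002, p(23)=1255, p(24)=1575, p(25)=1958, p(26)=2436, p(27)=3010, p(28)=3718, p(29)=4565, p(30)=5604, p(31)=6842, p(32)=8349, p(33)=10143, p(34)=12310, p(35)=14883, p(36)=17977, p(37)=21637, p(38)=26015, p(39)=31185, p(40)=37338, p(41)=44583, p(42)=53174, p(43)=63261, p(44)=75175, p(45)=89134, p(46)=105558, p(47)=124754, p(48)=147273, p(49)=173525, p(50)=204226, p(51)=239943, p(52)=281589, p(53)=329931, p(54)=386155, p(55)=451276, p(56)=526823, p(57)=614154, p(58)=715220, p(59)=831820, p(60)=966467, p(61)=1121505, p(62)=1300156, p(63)=1505499, p(64)=1741630, p(65)=2012558, p(66)=2323520, p(67)=2679689, p(68)=3087735, p(69)=3554345, p(70)=4087968, p(71)=4697205, p(72)=5392783, p(73)=6185689, p(74)=7089500, p(75)=8118264, p(76)=9289091, p(77)=10619863, p(78)=12132164, p(79)=13848650, p(80)=15796476, p(81)=18004327, p(82)=20506255, p(83)=23338469, p(84)=26543660, p(85)=30167357, p(86)=34262962, p(87)=38887673, p(88)=44108109, p(89)=49995925, p(90)=56634173, p(91)=64112359, p(92)=72533807, p(93)=82010177, p(94)=92669720, p(95)=104651419, p(96)=118114304, p(97)=133230930, p(98)=150198136, p(99)=169229875, p(100)=190569292, p(101)=214481126, p(102)=241265379, p(103)=271248950, p(104)=304801365, p(105)=342325709, p(106)=384276336, p(107)=431149389, p(108)=483502844, p(109)=541946240, p(110)=607163746, p(111)=679903203, p(112)=761002156, p(113)=851376628, p(114)=952050665, p(115)=1064144451, p(116)=1188908248, p(117)=1327710076, p(118)=1482074143, p(119)=1653668665, p(120)=1844349560, p(121)=2056148051, p(122)=2291320912, p(123)=2552338241, p(124)=2841940500, p(125)=3163127352, p(126)=3519222692, p(127)=3913864295, p(128)=4351078600, p(129)=4835271870, p(130)=5371315400, p(131)=5964539504, p(132)=6620830889, p(133)=7346629512, p(134)=8149040695, p(135)=9035836076, p(136)=10015581680, p(137)=11097645016, p(138)=12292341831, p(139)=13610949895, p(140)=15065878135, p(141)=16670689208, p(142)=18440293320, p(143)=20390982757, p(144)=22540654445, p(145)=24908858009, p(146)=27517052599, p(147)=30388671978, p(148)=33549419497.
Final step: p(149) = p(148) + p(147) - p(144) - p(142) + p(137) + p(134) - p(127) - p(123) + p(114) + p(109) - p(98) - p(92) + p(79) + p(72) - p(57) - p(49) + p(32) + p(23) - p(4)
= 33549419497 + 30388671978 - 22540654445 - 18440293320 + 11097645016 + 8149040695 - 3913864295 - 2552338241 + 952050665 + 541946240 - 150198136 - 72533807 + 13848650 + 5392783 - 614154 - 173525 + 8349 + 1255 - 5
= 37027355200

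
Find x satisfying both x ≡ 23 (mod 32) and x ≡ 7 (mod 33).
535

Using Chinese Remainder Theorem:
M = 32 × 33 = 1056
M1 = 33, M2 = 32
y1 = 33^(-1) mod 32 = 1
y2 = 32^(-1) mod 33 = 32
x = (23×33×1 + 7×32×32) mod 1056 = 535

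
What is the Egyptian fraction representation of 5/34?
1/7 + 1/238

Greedy algorithm:
5/34: ceiling(34/5) = 7, use 1/7
1/238: ceiling(238/1) = 238, use 1/238
Result: 5/34 = 1/7 + 1/238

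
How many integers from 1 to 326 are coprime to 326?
162

326 = 2 × 163
φ(n) = n × ∏(1 - 1/p) for each prime p dividing n
φ(326) = 326 × (1 - 1/2) × (1 - 1/163) = 162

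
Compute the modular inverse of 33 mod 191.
110

gcd(33, 191) = 1, so the inverse exists.
Extended Euclidean algorithm on (191, 33):
191 = 5 × 33 + 26  ⟹  26 = (1)·191 + (-5)·33
33 = 1 × 26 + 7  ⟹  7 = (-1)·191 + (6)·33
26 = 3 × 7 + 5  ⟹  5 = (4)·191 + (-23)·33
7 = 1 × 5 + 2  ⟹  2 = (-5)·191 + (29)·33
5 = 2 × 2 + 1  ⟹  1 = (14)·191 + (-81)·33
So (-81)·33 ≡ 1 (mod 191), i.e. 33^(-1) ≡ -81 ≡ 110 (mod 191).
Check: 33 × 110 = 3630 ≡ 1 (mod 191)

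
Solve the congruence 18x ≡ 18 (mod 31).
x ≡ 1 (mod 31)

gcd(18, 31) = 1, which divides 18, so solutions exist.
Find 18^(-1) mod 31 by the extended Euclidean algorithm:
31 = 1 × 18 + 13  ⟹  13 = (1)·31 + (-1)·18
18 = 1 × 13 + 5  ⟹  5 = (-1)·31 + (2)·18
13 = 2 × 5 + 3  ⟹  3 = (3)·31 + (-5)·18
5 = 1 × 3 + 2  ⟹  2 = (-4)·31 + (7)·18
3 = 1 × 2 + 1  ⟹  1 = (7)·31 + (-12)·18
So (-12)·18 ≡ 1 (mod 31), i.e. 18^(-1) ≡ -12 ≡ 19 (mod 31).
x ≡ 19 × 18 = 342 ≡ 1 (mod 31).
Check: 18 × 1 = 18 ≡ 18 (mod 31).
Unique solution: x ≡ 1 (mod 31)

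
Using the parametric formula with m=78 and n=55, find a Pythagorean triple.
(3059, 8580, 9109)

Euclid's formula: a = m² - n², b = 2mn, c = m² + n²
m = 78, n = 55
a = 78² - 55² = 6084 - 3025 = 3059
b = 2 × 78 × 55 = 8580
c = 78² + 55² = 6084 + 3025 = 9109
Verification: 3059² + 8580² = 9357481 + 73616400 = 82973881 = 9109² ✓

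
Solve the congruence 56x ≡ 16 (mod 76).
x ≡ 3 (mod 19)

gcd(56, 76) = 4, which divides 16, so solutions exist.
Divide through by 4: 14x ≡ 4 (mod 19).
Find 14^(-1) mod 19 by the extended Euclidean algorithm:
19 = 1 × 14 + 5  ⟹  5 = (1)·19 + (-1)·14
14 = 2 × 5 + 4  ⟹  4 = (-2)·19 + (3)·14
5 = 1 × 4 + 1  ⟹  1 = (3)·19 + (-4)·14
So (-4)·14 ≡ 1 (mod 19), i.e. 14^(-1) ≡ -4 ≡ 15 (mod 19).
x ≡ 15 × 4 = 60 ≡ 3 (mod 19).
Check: 56 × 3 = 168 ≡ 16 (mod 76).
x ≡ 3 (mod 19), giving 4 solutions mod 76.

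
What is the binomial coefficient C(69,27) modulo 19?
3

Using Lucas' theorem:
Write n=69 and k=27 in base 19:
n in base 19: [3, 12]
k in base 19: [1, 8]
C(69,27) mod 19 = ∏ C(n_i, k_i) mod 19
Digit binomials (mod 19): C(3,1) = 3; C(12,8) = 495 ≡ 1
Product: 3 × 1 = 3 ≡ 3 (mod 19)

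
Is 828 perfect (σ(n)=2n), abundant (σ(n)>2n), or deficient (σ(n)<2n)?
abundant

Proper divisors of 828: sum = 1 + 2 + 3 + 4 + 6 + 9 + 12 + 18 + ... + 138 + 207 + 276 + 414 (17 divisors) = 1356
Since 1356 > 828, 828 is abundant.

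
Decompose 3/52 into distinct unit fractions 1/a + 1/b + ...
1/18 + 1/468

Greedy algorithm:
3/52: ceiling(52/3) = 18, use 1/18
1/468: ceiling(468/1) = 468, use 1/468
Result: 3/52 = 1/18 + 1/468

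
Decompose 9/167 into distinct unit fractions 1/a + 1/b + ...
1/19 + 1/794 + 1/839788 + 1/1057864987628

Greedy algorithm:
9/167: ceiling(167/9) = 19, use 1/19
4/3173: ceiling(3173/4) = 794, use 1/794
3/2519362: ceiling(2519362/3) = 839788, use 1/839788
1/1057864987628: ceiling(1057864987628/1) = 1057864987628, use 1/1057864987628
Result: 9/167 = 1/19 + 1/794 + 1/839788 + 1/1057864987628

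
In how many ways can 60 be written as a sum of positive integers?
966467

p(n) counts ways to write n as a sum of positive integers (order ignored).
Euler's pentagonal recurrence: p(k) = p(k-1) + p(k-2) - p(k-5) - p(k-7) + p(k-12) + p(k-15) - ... (offsets j(3j∓1)/2, signs ++--, p(0)=1, p(<0)=0).
DP table for k = 0..59: p(0)=1, p(1)=1, p(2)=2, p(3)=3, p(4)=5, p(5)=7, p(6)=11, p(7)=15, p(8)=22, p(9)=30, p(10)=42, p(11)=56, p(12)=77, p(13)=101, p(14)=135, p(15)=176, p(16)=231, p(17)=297, p(18)=385, p(19)=490, p(20)=627, p(21)=792, p(22)=1002, p(23)=1255, p(24)=1575, p(25)=1958, p(26)=2436, p(27)=3010, p(28)=3718, p(29)=4565, p(30)=5604, p(31)=6842, p(32)=8349, p(33)=10143, p(34)=12310, p(35)=14883, p(36)=17977, p(37)=21637, p(38)=26015, p(39)=31185, p(40)=37338, p(41)=44583, p(42)=53174, p(43)=63261, p(44)=75175, p(45)=89134, p(46)=105558, p(47)=124754, p(48)=147273, p(49)=173525, p(50)=204226, p(51)=239943, p(52)=281589, p(53)=329931, p(54)=386155, p(55)=451276, p(56)=526823, p(57)=614154, p(58)=715220, p(59)=831820.
Final step: p(60) = p(59) + p(58) - p(55) - p(53) + p(48) + p(45) - p(38) - p(34) + p(25) + p(20) - p(9) - p(3)
= 831820 + 715220 - 451276 - 329931 + 147273 + 89134 - 26015 - 12310 + 1958 + 627 - 30 - 3
= 966467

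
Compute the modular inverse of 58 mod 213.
202

gcd(58, 213) = 1, so the inverse exists.
Extended Euclidean algorithm on (213, 58):
213 = 3 × 58 + 39  ⟹  39 = (1)·213 + (-3)·58
58 = 1 × 39 + 19  ⟹  19 = (-1)·213 + (4)·58
39 = 2 × 19 + 1  ⟹  1 = (3)·213 + (-11)·58
So (-11)·58 ≡ 1 (mod 213), i.e. 58^(-1) ≡ -11 ≡ 202 (mod 213).
Check: 58 × 202 = 11716 ≡ 1 (mod 213)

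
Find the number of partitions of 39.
31185

p(n) counts ways to write n as a sum of positive integers (order ignored).
Euler's pentagonal recurrence: p(k) = p(k-1) + p(k-2) - p(k-5) - p(k-7) + p(k-12) + p(k-15) - ... (offsets j(3j∓1)/2, signs ++--, p(0)=1, p(<0)=0).
DP table for k = 0..38: p(0)=1, p(1)=1, p(2)=2, p(3)=3, p(4)=5, p(5)=7, p(6)=11, p(7)=15, p(8)=22, p(9)=30, p(10)=42, p(11)=56, p(12)=77, p(13)=101, p(14)=135, p(15)=176, p(16)=231, p(17)=297, p(18)=385, p(19)=490, p(20)=627, p(21)=792, p(22)=1002, p(23)=1255, p(24)=1575, p(25)=1958, p(26)=2436, p(27)=3010, p(28)=3718, p(29)=4565, p(30)=5604, p(31)=6842, p(32)=8349, p(33)=10143, p(34)=12310, p(35)=14883, p(36)=17977, p(37)=21637, p(38)=26015.
Final step: p(39) = p(38) + p(37) - p(34) - p(32) + p(27) + p(24) - p(17) - p(13) + p(4)
= 26015 + 21637 - 12310 - 8349 + 3010 + 1575 - 297 - 101 + 5
= 31185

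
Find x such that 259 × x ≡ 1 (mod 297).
211

gcd(259, 297) = 1, so the inverse exists.
Extended Euclidean algorithm on (297, 259):
297 = 1 × 259 + 38  ⟹  38 = (1)·297 + (-1)·259
259 = 6 × 38 + 31  ⟹  31 = (-6)·297 + (7)·259
38 = 1 × 31 + 7  ⟹  7 = (7)·297 + (-8)·259
31 = 4 × 7 + 3  ⟹  3 = (-34)·297 + (39)·259
7 = 2 × 3 + 1  ⟹  1 = (75)·297 + (-86)·259
So (-86)·259 ≡ 1 (mod 297), i.e. 259^(-1) ≡ -86 ≡ 211 (mod 297).
Check: 259 × 211 = 54649 ≡ 1 (mod 297)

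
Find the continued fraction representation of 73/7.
[10; 2, 3]

Euclidean algorithm steps:
73 = 10 × 7 + 3
7 = 2 × 3 + 1
3 = 3 × 1 + 0
Continued fraction: [10; 2, 3]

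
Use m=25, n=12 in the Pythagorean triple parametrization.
(481, 600, 769)

Euclid's formula: a = m² - n², b = 2mn, c = m² + n²
m = 25, n = 12
a = 25² - 12² = 625 - 144 = 481
b = 2 × 25 × 12 = 600
c = 25² + 12² = 625 + 144 = 769
Verification: 481² + 600² = 231361 + 360000 = 591361 = 769² ✓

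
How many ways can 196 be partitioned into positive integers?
2814570987591

p(n) counts ways to write n as a sum of positive integers (order ignored).
Euler's pentagonal recurrence: p(k) = p(k-1) + p(k-2) - p(k-5) - p(k-7) + p(k-12) + p(k-15) - ... (offsets j(3j∓1)/2, signs ++--, p(0)=1, p(<0)=0).
DP table for k = 0..195: p(0)=1, p(1)=1, p(2)=2, p(3)=3, p(4)=5, p(5)=7, p(6)=11, p(7)=15, p(8)=22, p(9)=30, p(10)=42, p(11)=56, p(12)=77, p(13)=101, p(14)=135, p(15)=176, p(16)=231, p(17)=297, p(18)=385, p(19)=490, p(20)=627, p(21)=792, p(22)=1002, p(23)=1255, p(24)=1575, p(25)=1958, p(26)=2436, p(27)=3010, p(28)=3718, p(29)=4565, p(30)=5604, p(31)=6842, p(32)=8349, p(33)=10143, p(34)=12310, p(35)=14883, p(36)=17977, p(37)=21637, p(38)=26015, p(39)=31185, p(40)=37338, p(41)=44583, p(42)=53174, p(43)=63261, p(44)=75175, p(45)=89134, p(46)=105558, p(47)=124754, p(48)=147273, p(49)=173525, p(50)=204226, p(51)=239943, p(52)=281589, p(53)=329931, p(54)=386155, p(55)=451276, p(56)=526823, p(57)=614154, p(58)=715220, p(59)=831820, p(60)=966467, p(61)=1121505, p(62)=1300156, p(63)=1505499, p(64)=1741630, p(65)=2012558, p(66)=2323520, p(67)=2679689, p(68)=3087735, p(69)=3554345, p(70)=4087968, p(71)=4697205, p(72)=5392783, p(73)=6185689, p(74)=7089500, p(75)=8118264, p(76)=9289091, p(77)=10619863, p(78)=12132164, p(79)=13848650, p(80)=15796476, p(81)=18004327, p(82)=20506255, p(83)=23338469, p(84)=26543660, p(85)=30167357, p(86)=34262962, p(87)=38887673, p(88)=44108109, p(89)=49995925, p(90)=56634173, p(91)=64112359, p(92)=72533807, p(93)=82010177, p(94)=92669720, p(95)=104651419, p(96)=118114304, p(97)=133230930, p(98)=150198136, p(99)=169229875, p(100)=190569292, p(101)=214481126, p(102)=241265379, p(103)=271248950, p(104)=304801365, p(105)=342325709, p(106)=384276336, p(107)=431149389, p(108)=483502844, p(109)=541946240, p(110)=607163746, p(111)=679903203, p(112)=761002156, p(113)=851376628, p(114)=952050665, p(115)=1064144451, p(116)=1188908248, p(117)=1327710076, p(118)=1482074143, p(119)=1653668665, p(120)=1844349560, p(121)=2056148051, p(122)=2291320912, p(123)=2552338241, p(124)=2841940500, p(125)=3163127352, p(126)=3519222692, p(127)=3913864295, p(128)=4351078600, p(129)=4835271870, p(130)=5371315400, p(131)=5964539504, p(132)=6620830889, p(133)=7346629512, p(134)=8149040695, p(135)=9035836076, p(136)=10015581680, p(137)=11097645016, p(138)=12292341831, p(139)=13610949895, p(140)=15065878135, p(141)=16670689208, p(142)=18440293320, p(143)=20390982757, p(144)=22540654445, p(145)=24908858009, p(146)=27517052599, p(147)=30388671978, p(148)=33549419497, p(149)=37027355200, p(150)=40853235313, p(151)=45060624582, p(152)=49686288421, p(153)=54770336324, p(154)=60356673280, p(155)=66493182097, p(156)=73232243759, p(157)=80630964769, p(158)=88751778802, p(159)=97662728555, p(160)=107438159466, p(161)=118159068427, p(162)=129913904637, p(163)=142798995930, p(164)=156919475295, p(165)=172389800255, p(166)=189334822579, p(167)=207890420102, p(168)=228204732751, p(169)=250438925115, p(170)=274768617130, p(171)=301384802048, p(172)=330495499613, p(173)=362326859895, p(174)=397125074750, p(175)=435157697830, p(176)=476715857290, p(177)=522115831195, p(178)=571701605655, p(179)=625846753120, p(180)=684957390936, p(181)=749474411781, p(182)=819876908323, p(183)=896684817527, p(184)=980462880430, p(185)=1071823774337, p(186)=1171432692373, p(187)=1280011042268, p(188)=1398341745571, p(189)=1527273599625, p(190)=1667727404093, p(191)=1820701100652, p(192)=1987276856363, p(193)=2168627105469, p(194)=2366022741845, p(195)=2580840212973.
Final step: p(196) = p(195) + p(194) - p(191) - p(189) + p(184) + p(181) - p(174) - p(170) + p(161) + p(156) - p(145) - p(139) + p(126) + p(119) - p(104) - p(96) + p(79) + p(70) - p(51) - p(41) + p(20) + p(9)
= 2580840212973 + 2366022741845 - 1820701100652 - 1527273599625 + 980462880430 + 749474411781 - 397125074750 - 274768617130 + 118159068427 + 73232243759 - 24908858009 - 13610949895 + 3519222692 + 1653668665 - 304801365 - 118114304 + 13848650 + 4087968 - 239943 - 44583 + 627 + 30
= 2814570987591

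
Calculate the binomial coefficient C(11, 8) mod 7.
4

Using Lucas' theorem:
Write n=11 and k=8 in base 7:
n in base 7: [1, 4]
k in base 7: [1, 1]
C(11,8) mod 7 = ∏ C(n_i, k_i) mod 7
Digit binomials (mod 7): C(1,1) = 1; C(4,1) = 4
Product: 1 × 4 = 4 ≡ 4 (mod 7)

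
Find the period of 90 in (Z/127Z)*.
18

127 is prime, so ord(90) divides φ(127) = 126.
Divisors of 126: 1, 2, 3, 6, 7, 9, 14, 18, 21, 42, 63, 126.
Repeated squaring: 90^1 ≡ 90, 90^2 ≡ 99, 90^4 ≡ 22, 90^8 ≡ 103, 90^16 ≡ 68, 90^32 ≡ 52, 90^64 ≡ 37 (mod 127).
Test 90^d mod 127 for each divisor d in increasing order:
90^1 ≡ 90
90^2 ≡ 99
90^3 = 90^2·90^1 ≡ 20
90^6 = 90^4·90^2 ≡ 19
90^7 = 90^4·90^2·90^1 ≡ 59
90^9 = 90^8·90^1 ≡ 126
90^14 = 90^8·90^4·90^2 ≡ 52
90^18 = 90^16·90^2 ≡ 1  ← first divisor giving 1
The order is 18.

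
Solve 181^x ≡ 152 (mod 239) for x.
159

Baby-step giant-step with step n = ⌈√239⌉ = 16.
Baby steps 181^j mod 239 (j:value) for j=0..15: 0:1, 1:181, 2:18, 3:151, 4:85, 5:89, 6:96, 7:168, 8:55, 9:156, 10:34, 11:179, 12:134, 13:115, 14:22, 15:158.
Giant-step multiplier: 181^(-16) ≡ 181^(238-16) = 181^222 ≡ 102 (mod 239).
Giant steps γ_i = 152·102^i mod 239: γ_0=152, γ_1=208, γ_2=184, γ_3=126, γ_4=185, γ_5=228, γ_6=73, γ_7=37, γ_8=189, γ_9=158 (in table at j=15).
x = i·n + j = 9·16 + 15 = 159.
Check: 181^159 ≡ 152 (mod 239).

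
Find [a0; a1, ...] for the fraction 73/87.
[0; 1, 5, 4, 1, 2]

Euclidean algorithm steps:
73 = 0 × 87 + 73
87 = 1 × 73 + 14
73 = 5 × 14 + 3
14 = 4 × 3 + 2
3 = 1 × 2 + 1
2 = 2 × 1 + 0
Continued fraction: [0; 1, 5, 4, 1, 2]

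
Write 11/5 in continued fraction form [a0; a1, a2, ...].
[2; 5]

Euclidean algorithm steps:
11 = 2 × 5 + 1
5 = 5 × 1 + 0
Continued fraction: [2; 5]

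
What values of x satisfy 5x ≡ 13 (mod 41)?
x ≡ 19 (mod 41)

gcd(5, 41) = 1, which divides 13, so solutions exist.
Find 5^(-1) mod 41 by the extended Euclidean algorithm:
41 = 8 × 5 + 1  ⟹  1 = (1)·41 + (-8)·5
So (-8)·5 ≡ 1 (mod 41), i.e. 5^(-1) ≡ -8 ≡ 33 (mod 41).
x ≡ 33 × 13 = 429 ≡ 19 (mod 41).
Check: 5 × 19 = 95 ≡ 13 (mod 41).
Unique solution: x ≡ 19 (mod 41)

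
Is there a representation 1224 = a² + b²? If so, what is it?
18² + 30² (a=18, b=30)

Factorization: 1224 = 2^3 × 3^2 × 17
By Fermat: n is sum of two squares iff every prime p ≡ 3 (mod 4) appears to even power.
All primes ≡ 3 (mod 4) appear to even power.
Search a = 0, 1, 2, … for 1224 - a² a perfect square: first hit at a = 18: 1224 - 324 = 900 = 30².
1224 = 18² + 30² = 324 + 900 ✓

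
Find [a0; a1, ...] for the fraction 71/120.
[0; 1, 1, 2, 4, 2, 2]

Euclidean algorithm steps:
71 = 0 × 120 + 71
120 = 1 × 71 + 49
71 = 1 × 49 + 22
49 = 2 × 22 + 5
22 = 4 × 5 + 2
5 = 2 × 2 + 1
2 = 2 × 1 + 0
Continued fraction: [0; 1, 1, 2, 4, 2, 2]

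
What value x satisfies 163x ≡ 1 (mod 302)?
63

gcd(163, 302) = 1, so the inverse exists.
Extended Euclidean algorithm on (302, 163):
302 = 1 × 163 + 139  ⟹  139 = (1)·302 + (-1)·163
163 = 1 × 139 + 24  ⟹  24 = (-1)·302 + (2)·163
139 = 5 × 24 + 19  ⟹  19 = (6)·302 + (-11)·163
24 = 1 × 19 + 5  ⟹  5 = (-7)·302 + (13)·163
19 = 3 × 5 + 4  ⟹  4 = (27)·302 + (-50)·163
5 = 1 × 4 + 1  ⟹  1 = (-34)·302 + (63)·163
So (63)·163 ≡ 1 (mod 302), i.e. 163^(-1) ≡ 63 (mod 302).
Check: 163 × 63 = 10269 ≡ 1 (mod 302)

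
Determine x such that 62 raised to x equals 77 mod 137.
20

Baby-step giant-step with step n = ⌈√137⌉ = 12.
Baby steps 62^j mod 137 (j:value) for j=0..11: 0:1, 1:62, 2:8, 3:85, 4:64, 5:132, 6:101, 7:97, 8:123, 9:91, 10:25, 11:43.
Giant-step multiplier: 62^(-12) ≡ 62^(136-12) = 62^124 ≡ 87 (mod 137).
Giant steps γ_i = 77·87^i mod 137: γ_0=77, γ_1=123 (in table at j=8).
x = i·n + j = 1·12 + 8 = 20.
Check: 62^20 ≡ 77 (mod 137).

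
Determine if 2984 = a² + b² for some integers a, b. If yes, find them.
22² + 50² (a=22, b=50)

Factorization: 2984 = 2^3 × 373
By Fermat: n is sum of two squares iff every prime p ≡ 3 (mod 4) appears to even power.
All primes ≡ 3 (mod 4) appear to even power.
Search a = 0, 1, 2, … for 2984 - a² a perfect square: first hit at a = 22: 2984 - 484 = 2500 = 50².
2984 = 22² + 50² = 484 + 2500 ✓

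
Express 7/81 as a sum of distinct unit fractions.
1/12 + 1/324

Greedy algorithm:
7/81: ceiling(81/7) = 12, use 1/12
1/324: ceiling(324/1) = 324, use 1/324
Result: 7/81 = 1/12 + 1/324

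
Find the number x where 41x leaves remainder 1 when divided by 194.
71

gcd(41, 194) = 1, so the inverse exists.
Extended Euclidean algorithm on (194, 41):
194 = 4 × 41 + 30  ⟹  30 = (1)·194 + (-4)·41
41 = 1 × 30 + 11  ⟹  11 = (-1)·194 + (5)·41
30 = 2 × 11 + 8  ⟹  8 = (3)·194 + (-14)·41
11 = 1 × 8 + 3  ⟹  3 = (-4)·194 + (19)·41
8 = 2 × 3 + 2  ⟹  2 = (11)·194 + (-52)·41
3 = 1 × 2 + 1  ⟹  1 = (-15)·194 + (71)·41
So (71)·41 ≡ 1 (mod 194), i.e. 41^(-1) ≡ 71 (mod 194).
Check: 41 × 71 = 2911 ≡ 1 (mod 194)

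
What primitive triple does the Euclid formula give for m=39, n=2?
(1517, 156, 1525)

Euclid's formula: a = m² - n², b = 2mn, c = m² + n²
m = 39, n = 2
a = 39² - 2² = 1521 - 4 = 1517
b = 2 × 39 × 2 = 156
c = 39² + 2² = 1521 + 4 = 1525
Verification: 1517² + 156² = 2301289 + 24336 = 2325625 = 1525² ✓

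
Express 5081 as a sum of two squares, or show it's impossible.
40² + 59² (a=40, b=59)

Factorization: 5081 = 5081
By Fermat: n is sum of two squares iff every prime p ≡ 3 (mod 4) appears to even power.
All primes ≡ 3 (mod 4) appear to even power.
Search a = 0, 1, 2, … for 5081 - a² a perfect square: first hit at a = 40: 5081 - 1600 = 3481 = 59².
5081 = 40² + 59² = 1600 + 3481 ✓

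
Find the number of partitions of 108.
483502844

p(n) counts ways to write n as a sum of positive integers (order ignored).
Euler's pentagonal recurrence: p(k) = p(k-1) + p(k-2) - p(k-5) - p(k-7) + p(k-12) + p(k-15) - ... (offsets j(3j∓1)/2, signs ++--, p(0)=1, p(<0)=0).
DP table for k = 0..107: p(0)=1, p(1)=1, p(2)=2, p(3)=3, p(4)=5, p(5)=7, p(6)=11, p(7)=15, p(8)=22, p(9)=30, p(10)=42, p(11)=56, p(12)=77, p(13)=101, p(14)=135, p(15)=176, p(16)=231, p(17)=297, p(18)=385, p(19)=490, p(20)=627, p(21)=792, p(22)=1002, p(23)=1255, p(24)=1575, p(25)=1958, p(26)=2436, p(27)=3010, p(28)=3718, p(29)=4565, p(30)=5604, p(31)=6842, p(32)=8349, p(33)=10143, p(34)=12310, p(35)=14883, p(36)=17977, p(37)=21637, p(38)=26015, p(39)=31185, p(40)=37338, p(41)=44583, p(42)=53174, p(43)=63261, p(44)=75175, p(45)=89134, p(46)=105558, p(47)=124754, p(48)=147273, p(49)=173525, p(50)=204226, p(51)=239943, p(52)=281589, p(53)=329931, p(54)=386155, p(55)=451276, p(56)=526823, p(57)=614154, p(58)=715220, p(59)=831820, p(60)=966467, p(61)=1121505, p(62)=1300156, p(63)=1505499, p(64)=1741630, p(65)=2012558, p(66)=2323520, p(67)=2679689, p(68)=3087735, p(69)=3554345, p(70)=4087968, p(71)=4697205, p(72)=5392783, p(73)=6185689, p(74)=7089500, p(75)=8118264, p(76)=9289091, p(77)=10619863, p(78)=12132164, p(79)=13848650, p(80)=15796476, p(81)=18004327, p(82)=20506255, p(83)=23338469, p(84)=26543660, p(85)=30167357, p(86)=34262962, p(87)=38887673, p(88)=44108109, p(89)=49995925, p(90)=56634173, p(91)=64112359, p(92)=72533807, p(93)=82010177, p(94)=92669720, p(95)=104651419, p(96)=118114304, p(97)=133230930, p(98)=150198136, p(99)=169229875, p(100)=190569292, p(101)=214481126, p(102)=241265379, p(103)=271248950, p(104)=304801365, p(105)=342325709, p(106)=384276336, p(107)=431149389.
Final step: p(108) = p(107) + p(106) - p(103) - p(101) + p(96) + p(93) - p(86) - p(82) + p(73) + p(68) - p(57) - p(51) + p(38) + p(31) - p(16) - p(8)
= 431149389 + 384276336 - 271248950 - 214481126 + 118114304 + 82010177 - 34262962 - 20506255 + 6185689 + 3087735 - 614154 - 239943 + 26015 + 6842 - 231 - 22
= 483502844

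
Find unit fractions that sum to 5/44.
1/9 + 1/396

Greedy algorithm:
5/44: ceiling(44/5) = 9, use 1/9
1/396: ceiling(396/1) = 396, use 1/396
Result: 5/44 = 1/9 + 1/396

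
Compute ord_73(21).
24

73 is prime, so ord(21) divides φ(73) = 72.
Divisors of 72: 1, 2, 3, 4, 6, 8, 9, 12, 18, 24, 36, 72.
Repeated squaring: 21^1 ≡ 21, 21^2 ≡ 3, 21^4 ≡ 9, 21^8 ≡ 8, 21^16 ≡ 64, 21^32 ≡ 8, 21^64 ≡ 64 (mod 73).
Test 21^d mod 73 for each divisor d in increasing order:
21^1 ≡ 21
21^2 ≡ 3
21^3 = 21^2·21^1 ≡ 63
21^4 ≡ 9
21^6 = 21^4·21^2 ≡ 27
21^8 ≡ 8
21^9 = 21^8·21^1 ≡ 22
21^12 = 21^8·21^4 ≡ 72
21^18 = 21^16·21^2 ≡ 46
21^24 = 21^16·21^8 ≡ 1  ← first divisor giving 1
The order is 24.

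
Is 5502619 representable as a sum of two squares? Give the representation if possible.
Not possible

Factorization: 5502619 = 47^3 × 53
By Fermat: n is sum of two squares iff every prime p ≡ 3 (mod 4) appears to even power.
Prime(s) ≡ 3 (mod 4) with odd exponent: [(47, 3)]
Therefore 5502619 cannot be expressed as a² + b².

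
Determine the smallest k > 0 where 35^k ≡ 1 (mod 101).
100

101 is prime, so ord(35) divides φ(101) = 100.
Divisors of 100: 1, 2, 4, 5, 10, 20, 25, 50, 100.
Repeated squaring: 35^1 ≡ 35, 35^2 ≡ 13, 35^4 ≡ 68, 35^8 ≡ 79, 35^16 ≡ 80, 35^32 ≡ 37, 35^64 ≡ 56 (mod 101).
Test 35^d mod 101 for each divisor d in increasing order:
35^1 ≡ 35
35^2 ≡ 13
35^4 ≡ 68
35^5 = 35^4·35^1 ≡ 57
35^10 = 35^8·35^2 ≡ 17
35^20 = 35^16·35^4 ≡ 87
35^25 = 35^16·35^8·35^1 ≡ 10
35^50 = 35^32·35^16·35^2 ≡ 100
35^100 = 35^64·35^32·35^4 ≡ 1  ← first divisor giving 1
The order is 100.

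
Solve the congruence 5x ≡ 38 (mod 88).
x ≡ 78 (mod 88)

gcd(5, 88) = 1, which divides 38, so solutions exist.
Find 5^(-1) mod 88 by the extended Euclidean algorithm:
88 = 17 × 5 + 3  ⟹  3 = (1)·88 + (-17)·5
5 = 1 × 3 + 2  ⟹  2 = (-1)·88 + (18)·5
3 = 1 × 2 + 1  ⟹  1 = (2)·88 + (-35)·5
So (-35)·5 ≡ 1 (mod 88), i.e. 5^(-1) ≡ -35 ≡ 53 (mod 88).
x ≡ 53 × 38 = 2014 ≡ 78 (mod 88).
Check: 5 × 78 = 390 ≡ 38 (mod 88).
Unique solution: x ≡ 78 (mod 88)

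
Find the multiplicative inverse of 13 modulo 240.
37

gcd(13, 240) = 1, so the inverse exists.
Extended Euclidean algorithm on (240, 13):
240 = 18 × 13 + 6  ⟹  6 = (1)·240 + (-18)·13
13 = 2 × 6 + 1  ⟹  1 = (-2)·240 + (37)·13
So (37)·13 ≡ 1 (mod 240), i.e. 13^(-1) ≡ 37 (mod 240).
Check: 13 × 37 = 481 ≡ 1 (mod 240)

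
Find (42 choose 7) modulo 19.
0

Using Lucas' theorem:
Write n=42 and k=7 in base 19:
n in base 19: [2, 4]
k in base 19: [0, 7]
C(42,7) mod 19 = ∏ C(n_i, k_i) mod 19
Digit binomials (mod 19): C(2,0) = 1; C(4,7) = 0 (k_i > n_i)
Product: 1 × 0 = 0 ≡ 0 (mod 19)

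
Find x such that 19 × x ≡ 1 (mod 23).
17

gcd(19, 23) = 1, so the inverse exists.
Extended Euclidean algorithm on (23, 19):
23 = 1 × 19 + 4  ⟹  4 = (1)·23 + (-1)·19
19 = 4 × 4 + 3  ⟹  3 = (-4)·23 + (5)·19
4 = 1 × 3 + 1  ⟹  1 = (5)·23 + (-6)·19
So (-6)·19 ≡ 1 (mod 23), i.e. 19^(-1) ≡ -6 ≡ 17 (mod 23).
Check: 19 × 17 = 323 ≡ 1 (mod 23)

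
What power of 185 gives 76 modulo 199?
39

Baby-step giant-step with step n = ⌈√199⌉ = 15.
Baby steps 185^j mod 199 (j:value) for j=0..14: 0:1, 1:185, 2:196, 3:42, 4:9, 5:73, 6:172, 7:179, 8:81, 9:60, 10:155, 11:19, 12:132, 13:142, 14:2.
Giant-step multiplier: 185^(-15) ≡ 185^(198-15) = 185^183 ≡ 135 (mod 199).
Giant steps γ_i = 76·135^i mod 199: γ_0=76, γ_1=111, γ_2=60 (in table at j=9).
x = i·n + j = 2·15 + 9 = 39.
Check: 185^39 ≡ 76 (mod 199).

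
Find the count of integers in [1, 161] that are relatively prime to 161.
132

161 = 7 × 23
φ(n) = n × ∏(1 - 1/p) for each prime p dividing n
φ(161) = 161 × (1 - 1/7) × (1 - 1/23) = 132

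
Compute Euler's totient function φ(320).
128

320 = 2^6 × 5
φ(n) = n × ∏(1 - 1/p) for each prime p dividing n
φ(320) = 320 × (1 - 1/2) × (1 - 1/5) = 128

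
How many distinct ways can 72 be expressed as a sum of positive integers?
5392783

p(n) counts ways to write n as a sum of positive integers (order ignored).
Euler's pentagonal recurrence: p(k) = p(k-1) + p(k-2) - p(k-5) - p(k-7) + p(k-12) + p(k-15) - ... (offsets j(3j∓1)/2, signs ++--, p(0)=1, p(<0)=0).
DP table for k = 0..71: p(0)=1, p(1)=1, p(2)=2, p(3)=3, p(4)=5, p(5)=7, p(6)=11, p(7)=15, p(8)=22, p(9)=30, p(10)=42, p(11)=56, p(12)=77, p(13)=101, p(14)=135, p(15)=176, p(16)=231, p(17)=297, p(18)=385, p(19)=490, p(20)=627, p(21)=792, p(22)=1002, p(23)=1255, p(24)=1575, p(25)=1958, p(26)=2436, p(27)=3010, p(28)=3718, p(29)=4565, p(30)=5604, p(31)=6842, p(32)=8349, p(33)=10143, p(34)=12310, p(35)=14883, p(36)=17977, p(37)=21637, p(38)=26015, p(39)=31185, p(40)=37338, p(41)=44583, p(42)=53174, p(43)=63261, p(44)=75175, p(45)=89134, p(46)=105558, p(47)=124754, p(48)=147273, p(49)=173525, p(50)=204226, p(51)=239943, p(52)=281589, p(53)=329931, p(54)=386155, p(55)=451276, p(56)=526823, p(57)=614154, p(58)=715220, p(59)=831820, p(60)=966467, p(61)=1121505, p(62)=1300156, p(63)=1505499, p(64)=1741630, p(65)=2012558, p(66)=2323520, p(67)=2679689, p(68)=3087735, p(69)=3554345, p(70)=4087968, p(71)=4697205.
Final step: p(72) = p(71) + p(70) - p(67) - p(65) + p(60) + p(57) - p(50) - p(46) + p(37) + p(32) - p(21) - p(15) + p(2)
= 4697205 + 4087968 - 2679689 - 2012558 + 966467 + 614154 - 204226 - 105558 + 21637 + 8349 - 792 - 176 + 2
= 5392783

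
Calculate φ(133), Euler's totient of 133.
108

133 = 7 × 19
φ(n) = n × ∏(1 - 1/p) for each prime p dividing n
φ(133) = 133 × (1 - 1/7) × (1 - 1/19) = 108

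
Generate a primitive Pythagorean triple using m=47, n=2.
(2205, 188, 2213)

Euclid's formula: a = m² - n², b = 2mn, c = m² + n²
m = 47, n = 2
a = 47² - 2² = 2209 - 4 = 2205
b = 2 × 47 × 2 = 188
c = 47² + 2² = 2209 + 4 = 2213
Verification: 2205² + 188² = 4862025 + 35344 = 4897369 = 2213² ✓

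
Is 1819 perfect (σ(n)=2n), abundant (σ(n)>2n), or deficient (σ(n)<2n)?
deficient

Proper divisors of 1819: sum = 1 + 17 + 107 = 125
Since 125 < 1819, 1819 is deficient.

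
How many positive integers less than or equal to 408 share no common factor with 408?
128

408 = 2^3 × 3 × 17
φ(n) = n × ∏(1 - 1/p) for each prime p dividing n
φ(408) = 408 × (1 - 1/2) × (1 - 1/3) × (1 - 1/17) = 128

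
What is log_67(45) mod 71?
30

Baby-step giant-step with step n = ⌈√71⌉ = 9.
Baby steps 67^j mod 71 (j:value) for j=0..8: 0:1, 1:67, 2:16, 3:7, 4:43, 5:41, 6:49, 7:17, 8:3.
Giant-step multiplier: 67^(-9) ≡ 67^(70-9) = 67^61 ≡ 65 (mod 71).
Giant steps γ_i = 45·65^i mod 71: γ_0=45, γ_1=14, γ_2=58, γ_3=7 (in table at j=3).
x = i·n + j = 3·9 + 3 = 30.
Check: 67^30 ≡ 45 (mod 71).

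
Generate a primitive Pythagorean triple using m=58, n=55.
(339, 6380, 6389)

Euclid's formula: a = m² - n², b = 2mn, c = m² + n²
m = 58, n = 55
a = 58² - 55² = 3364 - 3025 = 339
b = 2 × 58 × 55 = 6380
c = 58² + 55² = 3364 + 3025 = 6389
Verification: 339² + 6380² = 114921 + 40704400 = 40819321 = 6389² ✓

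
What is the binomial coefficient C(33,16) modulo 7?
4

Using Lucas' theorem:
Write n=33 and k=16 in base 7:
n in base 7: [4, 5]
k in base 7: [2, 2]
C(33,16) mod 7 = ∏ C(n_i, k_i) mod 7
Digit binomials (mod 7): C(4,2) = 6; C(5,2) = 10 ≡ 3
Product: 6 × 3 = 18 ≡ 4 (mod 7)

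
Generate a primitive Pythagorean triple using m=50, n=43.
(651, 4300, 4349)

Euclid's formula: a = m² - n², b = 2mn, c = m² + n²
m = 50, n = 43
a = 50² - 43² = 2500 - 1849 = 651
b = 2 × 50 × 43 = 4300
c = 50² + 43² = 2500 + 1849 = 4349
Verification: 651² + 4300² = 423801 + 18490000 = 18913801 = 4349² ✓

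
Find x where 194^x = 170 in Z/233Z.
132

Baby-step giant-step with step n = ⌈√233⌉ = 16.
Baby steps 194^j mod 233 (j:value) for j=0..15: 0:1, 1:194, 2:123, 3:96, 4:217, 5:158, 6:129, 7:95, 8:23, 9:35, 10:33, 11:111, 12:98, 13:139, 14:171, 15:88.
Giant-step multiplier: 194^(-16) ≡ 194^(232-16) = 194^216 ≡ 37 (mod 233).
Giant steps γ_i = 170·37^i mod 233: γ_0=170, γ_1=232, γ_2=196, γ_3=29, γ_4=141, γ_5=91, γ_6=105, γ_7=157, γ_8=217 (in table at j=4).
x = i·n + j = 8·16 + 4 = 132.
Check: 194^132 ≡ 170 (mod 233).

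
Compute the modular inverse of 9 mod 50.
39

gcd(9, 50) = 1, so the inverse exists.
Extended Euclidean algorithm on (50, 9):
50 = 5 × 9 + 5  ⟹  5 = (1)·50 + (-5)·9
9 = 1 × 5 + 4  ⟹  4 = (-1)·50 + (6)·9
5 = 1 × 4 + 1  ⟹  1 = (2)·50 + (-11)·9
So (-11)·9 ≡ 1 (mod 50), i.e. 9^(-1) ≡ -11 ≡ 39 (mod 50).
Check: 9 × 39 = 351 ≡ 1 (mod 50)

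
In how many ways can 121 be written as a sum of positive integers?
2056148051

p(n) counts ways to write n as a sum of positive integers (order ignored).
Euler's pentagonal recurrence: p(k) = p(k-1) + p(k-2) - p(k-5) - p(k-7) + p(k-12) + p(k-15) - ... (offsets j(3j∓1)/2, signs ++--, p(0)=1, p(<0)=0).
DP table for k = 0..120: p(0)=1, p(1)=1, p(2)=2, p(3)=3, p(4)=5, p(5)=7, p(6)=11, p(7)=15, p(8)=22, p(9)=30, p(10)=42, p(11)=56, p(12)=77, p(13)=101, p(14)=135, p(15)=176, p(16)=231, p(17)=297, p(18)=385, p(19)=490, p(20)=627, p(21)=792, p(22)=1002, p(23)=1255, p(24)=1575, p(25)=1958, p(26)=2436, p(27)=3010, p(28)=3718, p(29)=4565, p(30)=5604, p(31)=6842, p(32)=8349, p(33)=10143, p(34)=12310, p(35)=14883, p(36)=17977, p(37)=21637, p(38)=26015, p(39)=31185, p(40)=37338, p(41)=44583, p(42)=53174, p(43)=63261, p(44)=75175, p(45)=89134, p(46)=105558, p(47)=124754, p(48)=147273, p(49)=173525, p(50)=204226, p(51)=239943, p(52)=281589, p(53)=329931, p(54)=386155, p(55)=451276, p(56)=526823, p(57)=614154, p(58)=715220, p(59)=831820, p(60)=966467, p(61)=1121505, p(62)=1300156, p(63)=1505499, p(64)=1741630, p(65)=2012558, p(66)=2323520, p(67)=2679689, p(68)=3087735, p(69)=3554345, p(70)=4087968, p(71)=4697205, p(72)=5392783, p(73)=6185689, p(74)=7089500, p(75)=8118264, p(76)=9289091, p(77)=10619863, p(78)=12132164, p(79)=13848650, p(80)=15796476, p(81)=18004327, p(82)=20506255, p(83)=23338469, p(84)=26543660, p(85)=30167357, p(86)=34262962, p(87)=38887673, p(88)=44108109, p(89)=49995925, p(90)=56634173, p(91)=64112359, p(92)=72533807, p(93)=82010177, p(94)=92669720, p(95)=104651419, p(96)=118114304, p(97)=133230930, p(98)=150198136, p(99)=169229875, p(100)=190569292, p(101)=214481126, p(102)=241265379, p(103)=271248950, p(104)=304801365, p(105)=342325709, p(106)=384276336, p(107)=431149389, p(108)=483502844, p(109)=541946240, p(110)=607163746, p(111)=679903203, p(112)=761002156, p(113)=851376628, p(114)=952050665, p(115)=1064144451, p(116)=1188908248, p(117)=1327710076, p(118)=1482074143, p(119)=1653668665, p(120)=1844349560.
Final step: p(121) = p(120) + p(119) - p(116) - p(114) + p(109) + p(106) - p(99) - p(95) + p(86) + p(81) - p(70) - p(64) + p(51) + p(44) - p(29) - p(21) + p(4)
= 1844349560 + 1653668665 - 1188908248 - 952050665 + 541946240 + 384276336 - 169229875 - 104651419 + 34262962 + 18004327 - 4087968 - 1741630 + 239943 + 75175 - 4565 - 792 + 5
= 2056148051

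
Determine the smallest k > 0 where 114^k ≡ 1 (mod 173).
172

173 is prime, so ord(114) divides φ(173) = 172.
Divisors of 172: 1, 2, 4, 43, 86, 172.
Repeated squaring: 114^1 ≡ 114, 114^2 ≡ 21, 114^4 ≡ 95, 114^8 ≡ 29, 114^16 ≡ 149, 114^32 ≡ 57, 114^64 ≡ 135, 114^128 ≡ 60 (mod 173).
Test 114^d mod 173 for each divisor d in increasing order:
114^1 ≡ 114
114^2 ≡ 21
114^4 ≡ 95
114^43 = 114^32·114^8·114^2·114^1 ≡ 80
114^86 = 114^64·114^16·114^4·114^2 ≡ 172
114^172 = 114^128·114^32·114^8·114^4 ≡ 1  ← first divisor giving 1
The order is 172.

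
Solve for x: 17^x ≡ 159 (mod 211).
149

Baby-step giant-step with step n = ⌈√211⌉ = 15.
Baby steps 17^j mod 211 (j:value) for j=0..14: 0:1, 1:17, 2:78, 3:60, 4:176, 5:38, 6:13, 7:10, 8:170, 9:147, 10:178, 11:72, 12:169, 13:130, 14:100.
Giant-step multiplier: 17^(-15) ≡ 17^(210-15) = 17^195 ≡ 88 (mod 211).
Giant steps γ_i = 159·88^i mod 211: γ_0=159, γ_1=66, γ_2=111, γ_3=62, γ_4=181, γ_5=103, γ_6=202, γ_7=52, γ_8=145, γ_9=100 (in table at j=14).
x = i·n + j = 9·15 + 14 = 149.
Check: 17^149 ≡ 159 (mod 211).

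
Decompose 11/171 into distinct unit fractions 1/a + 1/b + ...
1/16 + 1/548 + 1/374832

Greedy algorithm:
11/171: ceiling(171/11) = 16, use 1/16
5/2736: ceiling(2736/5) = 548, use 1/548
1/374832: ceiling(374832/1) = 374832, use 1/374832
Result: 11/171 = 1/16 + 1/548 + 1/374832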